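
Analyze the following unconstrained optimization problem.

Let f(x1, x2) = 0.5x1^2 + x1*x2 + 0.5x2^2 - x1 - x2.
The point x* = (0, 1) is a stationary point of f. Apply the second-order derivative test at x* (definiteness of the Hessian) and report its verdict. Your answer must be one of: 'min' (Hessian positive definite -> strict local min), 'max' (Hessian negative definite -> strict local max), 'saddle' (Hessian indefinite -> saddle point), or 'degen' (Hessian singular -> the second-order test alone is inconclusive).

Compute the Hessian H = grad^2 f:
  H = [[1, 1], [1, 1]]
Verify stationarity: grad f(x*) = H x* + g = (0, 0).
Eigenvalues of H: 0, 2.
H has a zero eigenvalue (singular; positive semidefinite but not definite), so H is neither positive definite, negative definite, nor indefinite. The second-order test alone is inconclusive -> degen.
(Indeed, f is constant along the null direction of H through x*, so x* is not a strict local extremum.)

degen


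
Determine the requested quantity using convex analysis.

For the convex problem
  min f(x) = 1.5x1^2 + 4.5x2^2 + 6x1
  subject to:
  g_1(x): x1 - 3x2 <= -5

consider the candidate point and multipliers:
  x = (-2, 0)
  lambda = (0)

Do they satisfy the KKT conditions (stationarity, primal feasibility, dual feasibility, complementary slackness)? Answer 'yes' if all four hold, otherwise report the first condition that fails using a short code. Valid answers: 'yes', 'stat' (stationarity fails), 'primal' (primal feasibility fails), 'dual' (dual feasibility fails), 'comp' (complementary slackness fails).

Gradient of f: grad f(x) = Q x + c = (0, 0)
Constraint values g_i(x) = a_i^T x - b_i:
  g_1((-2, 0)) = 3
Stationarity residual: grad f(x) + sum_i lambda_i a_i = (0, 0)
  -> stationarity OK
Primal feasibility (all g_i <= 0): FAILS
Dual feasibility (all lambda_i >= 0): OK
Complementary slackness (lambda_i * g_i(x) = 0 for all i): OK

Verdict: the first failing condition is primal_feasibility -> primal.

primal


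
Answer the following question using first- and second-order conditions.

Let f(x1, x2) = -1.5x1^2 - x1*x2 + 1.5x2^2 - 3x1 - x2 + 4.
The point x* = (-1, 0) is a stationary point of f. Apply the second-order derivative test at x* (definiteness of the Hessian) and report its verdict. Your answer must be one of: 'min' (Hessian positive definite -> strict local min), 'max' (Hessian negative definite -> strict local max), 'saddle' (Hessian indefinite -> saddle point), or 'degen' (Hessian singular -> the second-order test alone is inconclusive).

Compute the Hessian H = grad^2 f:
  H = [[-3, -1], [-1, 3]]
Verify stationarity: grad f(x*) = H x* + g = (0, 0).
Eigenvalues of H: -3.1623, 3.1623.
Eigenvalues have mixed signs, so H is indefinite -> x* is a saddle point.

saddle


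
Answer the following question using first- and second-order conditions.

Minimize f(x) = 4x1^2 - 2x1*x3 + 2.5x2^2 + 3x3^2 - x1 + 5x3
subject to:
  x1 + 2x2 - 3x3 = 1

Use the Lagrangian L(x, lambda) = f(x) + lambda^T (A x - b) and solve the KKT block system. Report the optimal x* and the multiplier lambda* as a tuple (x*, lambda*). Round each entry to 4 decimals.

Form the Lagrangian:
  L(x, lambda) = (1/2) x^T Q x + c^T x + lambda^T (A x - b)
Stationarity (grad_x L = 0): Q x + c + A^T lambda = 0.
Primal feasibility: A x = b.

This gives the KKT block system:
  [ Q   A^T ] [ x     ]   [-c ]
  [ A    0  ] [ lambda ] = [ b ]

Solving the linear system:
  x*      = (-0.0909, -0.2609, -0.5375)
  lambda* = (0.6522)
  f(x*)   = -1.6245

x* = (-0.0909, -0.2609, -0.5375), lambda* = (0.6522)


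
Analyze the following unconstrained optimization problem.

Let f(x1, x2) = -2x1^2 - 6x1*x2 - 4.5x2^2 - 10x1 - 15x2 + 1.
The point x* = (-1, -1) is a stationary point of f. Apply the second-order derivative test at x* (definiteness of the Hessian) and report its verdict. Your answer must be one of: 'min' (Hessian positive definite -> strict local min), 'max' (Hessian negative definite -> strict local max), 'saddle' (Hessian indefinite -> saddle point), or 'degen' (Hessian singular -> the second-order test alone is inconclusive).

Compute the Hessian H = grad^2 f:
  H = [[-4, -6], [-6, -9]]
Verify stationarity: grad f(x*) = H x* + g = (0, 0).
Eigenvalues of H: -13, 0.
H has a zero eigenvalue (singular; negative semidefinite but not definite), so H is neither positive definite, negative definite, nor indefinite. The second-order test alone is inconclusive -> degen.
(Indeed, f is constant along the null direction of H through x*, so x* is not a strict local extremum.)

degen


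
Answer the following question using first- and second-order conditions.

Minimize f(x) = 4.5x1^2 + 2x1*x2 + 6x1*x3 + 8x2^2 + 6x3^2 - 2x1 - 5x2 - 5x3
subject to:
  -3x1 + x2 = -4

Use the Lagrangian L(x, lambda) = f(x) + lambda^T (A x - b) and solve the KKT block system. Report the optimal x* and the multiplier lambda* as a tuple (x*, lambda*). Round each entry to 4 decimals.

Form the Lagrangian:
  L(x, lambda) = (1/2) x^T Q x + c^T x + lambda^T (A x - b)
Stationarity (grad_x L = 0): Q x + c + A^T lambda = 0.
Primal feasibility: A x = b.

This gives the KKT block system:
  [ Q   A^T ] [ x     ]   [-c ]
  [ A    0  ] [ lambda ] = [ b ]

Solving the linear system:
  x*      = (1.3241, -0.0278, -0.2454)
  lambda* = (2.7963)
  f(x*)   = 4.9514

x* = (1.3241, -0.0278, -0.2454), lambda* = (2.7963)


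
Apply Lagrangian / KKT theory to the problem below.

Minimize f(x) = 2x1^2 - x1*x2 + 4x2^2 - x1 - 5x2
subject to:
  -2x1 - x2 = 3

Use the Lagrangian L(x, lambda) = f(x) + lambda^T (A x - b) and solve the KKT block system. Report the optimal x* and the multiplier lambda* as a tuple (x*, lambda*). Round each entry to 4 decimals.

Form the Lagrangian:
  L(x, lambda) = (1/2) x^T Q x + c^T x + lambda^T (A x - b)
Stationarity (grad_x L = 0): Q x + c + A^T lambda = 0.
Primal feasibility: A x = b.

This gives the KKT block system:
  [ Q   A^T ] [ x     ]   [-c ]
  [ A    0  ] [ lambda ] = [ b ]

Solving the linear system:
  x*      = (-1.5, 0)
  lambda* = (-3.5)
  f(x*)   = 6

x* = (-1.5, 0), lambda* = (-3.5)


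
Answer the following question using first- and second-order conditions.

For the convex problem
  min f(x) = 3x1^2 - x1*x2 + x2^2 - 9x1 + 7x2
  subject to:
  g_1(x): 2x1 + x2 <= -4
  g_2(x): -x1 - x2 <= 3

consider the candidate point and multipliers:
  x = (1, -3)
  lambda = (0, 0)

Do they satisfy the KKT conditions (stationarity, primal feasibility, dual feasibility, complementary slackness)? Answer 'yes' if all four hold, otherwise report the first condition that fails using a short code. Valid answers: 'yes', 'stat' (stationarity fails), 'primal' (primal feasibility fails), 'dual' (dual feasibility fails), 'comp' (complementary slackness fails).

Gradient of f: grad f(x) = Q x + c = (0, 0)
Constraint values g_i(x) = a_i^T x - b_i:
  g_1((1, -3)) = 3
  g_2((1, -3)) = -1
Stationarity residual: grad f(x) + sum_i lambda_i a_i = (0, 0)
  -> stationarity OK
Primal feasibility (all g_i <= 0): FAILS
Dual feasibility (all lambda_i >= 0): OK
Complementary slackness (lambda_i * g_i(x) = 0 for all i): OK

Verdict: the first failing condition is primal_feasibility -> primal.

primal


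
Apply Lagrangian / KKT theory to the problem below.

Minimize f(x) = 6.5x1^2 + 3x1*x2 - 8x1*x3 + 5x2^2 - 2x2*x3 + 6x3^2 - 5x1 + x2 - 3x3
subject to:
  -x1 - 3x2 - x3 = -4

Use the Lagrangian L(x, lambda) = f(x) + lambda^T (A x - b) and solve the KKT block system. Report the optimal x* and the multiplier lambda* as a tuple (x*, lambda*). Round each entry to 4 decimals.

Form the Lagrangian:
  L(x, lambda) = (1/2) x^T Q x + c^T x + lambda^T (A x - b)
Stationarity (grad_x L = 0): Q x + c + A^T lambda = 0.
Primal feasibility: A x = b.

This gives the KKT block system:
  [ Q   A^T ] [ x     ]   [-c ]
  [ A    0  ] [ lambda ] = [ b ]

Solving the linear system:
  x*      = (1.2941, 0.4452, 1.3701)
  lambda* = (2.1982)
  f(x*)   = -0.6715

x* = (1.2941, 0.4452, 1.3701), lambda* = (2.1982)


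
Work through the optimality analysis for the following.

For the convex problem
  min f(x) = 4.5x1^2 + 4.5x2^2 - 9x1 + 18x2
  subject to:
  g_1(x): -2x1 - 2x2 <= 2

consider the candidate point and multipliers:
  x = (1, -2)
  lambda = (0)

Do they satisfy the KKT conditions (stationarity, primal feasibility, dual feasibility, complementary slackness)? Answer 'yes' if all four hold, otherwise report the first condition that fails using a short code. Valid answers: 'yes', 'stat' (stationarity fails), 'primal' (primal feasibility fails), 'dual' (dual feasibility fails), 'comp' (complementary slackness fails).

Gradient of f: grad f(x) = Q x + c = (0, 0)
Constraint values g_i(x) = a_i^T x - b_i:
  g_1((1, -2)) = 0
Stationarity residual: grad f(x) + sum_i lambda_i a_i = (0, 0)
  -> stationarity OK
Primal feasibility (all g_i <= 0): OK
Dual feasibility (all lambda_i >= 0): OK
Complementary slackness (lambda_i * g_i(x) = 0 for all i): OK

Verdict: yes, KKT holds.

yes


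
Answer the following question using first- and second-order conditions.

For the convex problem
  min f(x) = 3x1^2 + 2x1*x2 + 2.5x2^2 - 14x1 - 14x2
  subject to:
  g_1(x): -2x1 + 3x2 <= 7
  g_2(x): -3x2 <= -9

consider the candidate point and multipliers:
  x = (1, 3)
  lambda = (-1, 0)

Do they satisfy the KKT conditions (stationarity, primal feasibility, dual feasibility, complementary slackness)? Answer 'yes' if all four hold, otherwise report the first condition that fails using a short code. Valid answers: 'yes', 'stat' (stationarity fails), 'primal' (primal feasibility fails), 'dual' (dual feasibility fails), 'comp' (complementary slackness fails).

Gradient of f: grad f(x) = Q x + c = (-2, 3)
Constraint values g_i(x) = a_i^T x - b_i:
  g_1((1, 3)) = 0
  g_2((1, 3)) = 0
Stationarity residual: grad f(x) + sum_i lambda_i a_i = (0, 0)
  -> stationarity OK
Primal feasibility (all g_i <= 0): OK
Dual feasibility (all lambda_i >= 0): FAILS
Complementary slackness (lambda_i * g_i(x) = 0 for all i): OK

Verdict: the first failing condition is dual_feasibility -> dual.

dual


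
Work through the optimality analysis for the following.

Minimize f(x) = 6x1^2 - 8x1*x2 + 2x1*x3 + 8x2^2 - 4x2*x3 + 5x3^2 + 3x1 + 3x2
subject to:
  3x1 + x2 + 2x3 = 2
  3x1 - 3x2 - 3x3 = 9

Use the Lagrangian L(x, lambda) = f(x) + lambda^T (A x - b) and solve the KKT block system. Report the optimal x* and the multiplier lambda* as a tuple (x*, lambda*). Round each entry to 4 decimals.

Form the Lagrangian:
  L(x, lambda) = (1/2) x^T Q x + c^T x + lambda^T (A x - b)
Stationarity (grad_x L = 0): Q x + c + A^T lambda = 0.
Primal feasibility: A x = b.

This gives the KKT block system:
  [ Q   A^T ] [ x     ]   [-c ]
  [ A    0  ] [ lambda ] = [ b ]

Solving the linear system:
  x*      = (1.5346, -0.327, -1.1384)
  lambda* = (-2.9497, -4.3019)
  f(x*)   = 24.1195

x* = (1.5346, -0.327, -1.1384), lambda* = (-2.9497, -4.3019)


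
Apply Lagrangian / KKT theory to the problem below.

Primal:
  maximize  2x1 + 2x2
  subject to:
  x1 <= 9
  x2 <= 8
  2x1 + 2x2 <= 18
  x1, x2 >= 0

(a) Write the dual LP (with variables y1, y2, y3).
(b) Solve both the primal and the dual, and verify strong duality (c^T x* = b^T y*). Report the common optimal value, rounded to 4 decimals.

The standard primal-dual pair for 'max c^T x s.t. A x <= b, x >= 0' is:
  Dual:  min b^T y  s.t.  A^T y >= c,  y >= 0.

So the dual LP is:
  minimize  9y1 + 8y2 + 18y3
  subject to:
    y1 + 2y3 >= 2
    y2 + 2y3 >= 2
    y1, y2, y3 >= 0

Solving the primal: x* = (1, 8).
  primal value c^T x* = 18.
Solving the dual: y* = (0, 0, 1).
  dual value b^T y* = 18.
Strong duality: c^T x* = b^T y*. Confirmed.

18


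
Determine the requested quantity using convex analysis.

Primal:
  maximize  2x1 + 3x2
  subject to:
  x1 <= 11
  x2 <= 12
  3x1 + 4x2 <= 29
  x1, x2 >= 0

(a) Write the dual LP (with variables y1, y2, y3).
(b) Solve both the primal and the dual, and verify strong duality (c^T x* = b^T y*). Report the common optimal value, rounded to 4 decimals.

The standard primal-dual pair for 'max c^T x s.t. A x <= b, x >= 0' is:
  Dual:  min b^T y  s.t.  A^T y >= c,  y >= 0.

So the dual LP is:
  minimize  11y1 + 12y2 + 29y3
  subject to:
    y1 + 3y3 >= 2
    y2 + 4y3 >= 3
    y1, y2, y3 >= 0

Solving the primal: x* = (0, 7.25).
  primal value c^T x* = 21.75.
Solving the dual: y* = (0, 0, 0.75).
  dual value b^T y* = 21.75.
Strong duality: c^T x* = b^T y*. Confirmed.

21.75


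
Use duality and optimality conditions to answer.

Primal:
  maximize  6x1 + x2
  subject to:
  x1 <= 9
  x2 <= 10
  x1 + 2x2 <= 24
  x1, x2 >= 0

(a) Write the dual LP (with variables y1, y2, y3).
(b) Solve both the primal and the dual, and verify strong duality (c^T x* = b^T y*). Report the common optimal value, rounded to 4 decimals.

The standard primal-dual pair for 'max c^T x s.t. A x <= b, x >= 0' is:
  Dual:  min b^T y  s.t.  A^T y >= c,  y >= 0.

So the dual LP is:
  minimize  9y1 + 10y2 + 24y3
  subject to:
    y1 + y3 >= 6
    y2 + 2y3 >= 1
    y1, y2, y3 >= 0

Solving the primal: x* = (9, 7.5).
  primal value c^T x* = 61.5.
Solving the dual: y* = (5.5, 0, 0.5).
  dual value b^T y* = 61.5.
Strong duality: c^T x* = b^T y*. Confirmed.

61.5


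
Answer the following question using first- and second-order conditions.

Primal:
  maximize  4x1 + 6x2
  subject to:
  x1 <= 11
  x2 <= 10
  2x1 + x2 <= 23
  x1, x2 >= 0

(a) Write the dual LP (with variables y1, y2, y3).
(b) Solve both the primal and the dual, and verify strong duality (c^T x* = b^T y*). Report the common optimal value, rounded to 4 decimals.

The standard primal-dual pair for 'max c^T x s.t. A x <= b, x >= 0' is:
  Dual:  min b^T y  s.t.  A^T y >= c,  y >= 0.

So the dual LP is:
  minimize  11y1 + 10y2 + 23y3
  subject to:
    y1 + 2y3 >= 4
    y2 + y3 >= 6
    y1, y2, y3 >= 0

Solving the primal: x* = (6.5, 10).
  primal value c^T x* = 86.
Solving the dual: y* = (0, 4, 2).
  dual value b^T y* = 86.
Strong duality: c^T x* = b^T y*. Confirmed.

86


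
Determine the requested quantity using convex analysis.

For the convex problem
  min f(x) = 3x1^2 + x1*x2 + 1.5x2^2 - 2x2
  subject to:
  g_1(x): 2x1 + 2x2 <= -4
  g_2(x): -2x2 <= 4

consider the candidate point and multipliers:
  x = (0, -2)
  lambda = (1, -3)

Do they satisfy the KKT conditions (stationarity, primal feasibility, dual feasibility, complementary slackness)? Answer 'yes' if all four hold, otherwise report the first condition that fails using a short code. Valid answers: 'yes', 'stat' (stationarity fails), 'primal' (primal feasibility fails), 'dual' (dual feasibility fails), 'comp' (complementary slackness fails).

Gradient of f: grad f(x) = Q x + c = (-2, -8)
Constraint values g_i(x) = a_i^T x - b_i:
  g_1((0, -2)) = 0
  g_2((0, -2)) = 0
Stationarity residual: grad f(x) + sum_i lambda_i a_i = (0, 0)
  -> stationarity OK
Primal feasibility (all g_i <= 0): OK
Dual feasibility (all lambda_i >= 0): FAILS
Complementary slackness (lambda_i * g_i(x) = 0 for all i): OK

Verdict: the first failing condition is dual_feasibility -> dual.

dual


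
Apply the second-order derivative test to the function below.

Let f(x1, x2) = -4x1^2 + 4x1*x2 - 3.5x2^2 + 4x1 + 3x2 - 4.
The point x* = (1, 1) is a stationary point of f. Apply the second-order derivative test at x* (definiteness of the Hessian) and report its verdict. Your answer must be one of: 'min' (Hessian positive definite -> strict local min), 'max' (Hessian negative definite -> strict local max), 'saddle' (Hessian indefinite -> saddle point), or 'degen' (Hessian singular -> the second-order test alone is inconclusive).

Compute the Hessian H = grad^2 f:
  H = [[-8, 4], [4, -7]]
Verify stationarity: grad f(x*) = H x* + g = (0, 0).
Eigenvalues of H: -11.5311, -3.4689.
Both eigenvalues < 0, so H is negative definite -> x* is a strict local max.

max


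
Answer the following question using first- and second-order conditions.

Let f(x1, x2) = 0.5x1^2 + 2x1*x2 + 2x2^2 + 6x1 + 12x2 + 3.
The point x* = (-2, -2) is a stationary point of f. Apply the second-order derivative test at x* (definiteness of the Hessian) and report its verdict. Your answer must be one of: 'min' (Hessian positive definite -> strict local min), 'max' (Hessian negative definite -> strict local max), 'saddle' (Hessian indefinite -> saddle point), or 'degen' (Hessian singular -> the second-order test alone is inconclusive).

Compute the Hessian H = grad^2 f:
  H = [[1, 2], [2, 4]]
Verify stationarity: grad f(x*) = H x* + g = (0, 0).
Eigenvalues of H: 0, 5.
H has a zero eigenvalue (singular; positive semidefinite but not definite), so H is neither positive definite, negative definite, nor indefinite. The second-order test alone is inconclusive -> degen.
(Indeed, f is constant along the null direction of H through x*, so x* is not a strict local extremum.)

degen


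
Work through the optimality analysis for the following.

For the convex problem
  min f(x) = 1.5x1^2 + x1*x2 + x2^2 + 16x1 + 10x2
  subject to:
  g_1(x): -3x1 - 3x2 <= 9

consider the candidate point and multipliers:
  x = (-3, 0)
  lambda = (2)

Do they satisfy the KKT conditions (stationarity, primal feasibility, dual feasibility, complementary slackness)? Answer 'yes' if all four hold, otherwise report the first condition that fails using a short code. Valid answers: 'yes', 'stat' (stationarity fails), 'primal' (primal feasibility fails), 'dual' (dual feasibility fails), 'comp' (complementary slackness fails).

Gradient of f: grad f(x) = Q x + c = (7, 7)
Constraint values g_i(x) = a_i^T x - b_i:
  g_1((-3, 0)) = 0
Stationarity residual: grad f(x) + sum_i lambda_i a_i = (1, 1)
  -> stationarity FAILS
Primal feasibility (all g_i <= 0): OK
Dual feasibility (all lambda_i >= 0): OK
Complementary slackness (lambda_i * g_i(x) = 0 for all i): OK

Verdict: the first failing condition is stationarity -> stat.

stat


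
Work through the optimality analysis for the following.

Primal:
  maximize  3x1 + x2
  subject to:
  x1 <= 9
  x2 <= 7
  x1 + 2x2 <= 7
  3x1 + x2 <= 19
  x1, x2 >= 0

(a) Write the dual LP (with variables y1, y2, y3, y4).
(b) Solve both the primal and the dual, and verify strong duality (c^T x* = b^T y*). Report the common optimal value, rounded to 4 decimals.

The standard primal-dual pair for 'max c^T x s.t. A x <= b, x >= 0' is:
  Dual:  min b^T y  s.t.  A^T y >= c,  y >= 0.

So the dual LP is:
  minimize  9y1 + 7y2 + 7y3 + 19y4
  subject to:
    y1 + y3 + 3y4 >= 3
    y2 + 2y3 + y4 >= 1
    y1, y2, y3, y4 >= 0

Solving the primal: x* = (6.2, 0.4).
  primal value c^T x* = 19.
Solving the dual: y* = (0, 0, 0, 1).
  dual value b^T y* = 19.
Strong duality: c^T x* = b^T y*. Confirmed.

19


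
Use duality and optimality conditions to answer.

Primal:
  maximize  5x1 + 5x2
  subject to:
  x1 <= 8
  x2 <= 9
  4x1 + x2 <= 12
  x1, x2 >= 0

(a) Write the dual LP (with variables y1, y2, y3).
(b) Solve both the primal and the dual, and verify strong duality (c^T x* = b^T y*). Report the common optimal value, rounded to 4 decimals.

The standard primal-dual pair for 'max c^T x s.t. A x <= b, x >= 0' is:
  Dual:  min b^T y  s.t.  A^T y >= c,  y >= 0.

So the dual LP is:
  minimize  8y1 + 9y2 + 12y3
  subject to:
    y1 + 4y3 >= 5
    y2 + y3 >= 5
    y1, y2, y3 >= 0

Solving the primal: x* = (0.75, 9).
  primal value c^T x* = 48.75.
Solving the dual: y* = (0, 3.75, 1.25).
  dual value b^T y* = 48.75.
Strong duality: c^T x* = b^T y*. Confirmed.

48.75


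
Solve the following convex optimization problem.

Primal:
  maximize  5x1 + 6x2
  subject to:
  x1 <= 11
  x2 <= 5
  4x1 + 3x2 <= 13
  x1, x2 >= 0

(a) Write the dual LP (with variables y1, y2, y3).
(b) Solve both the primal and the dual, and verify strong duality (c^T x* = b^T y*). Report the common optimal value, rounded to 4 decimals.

The standard primal-dual pair for 'max c^T x s.t. A x <= b, x >= 0' is:
  Dual:  min b^T y  s.t.  A^T y >= c,  y >= 0.

So the dual LP is:
  minimize  11y1 + 5y2 + 13y3
  subject to:
    y1 + 4y3 >= 5
    y2 + 3y3 >= 6
    y1, y2, y3 >= 0

Solving the primal: x* = (0, 4.3333).
  primal value c^T x* = 26.
Solving the dual: y* = (0, 0, 2).
  dual value b^T y* = 26.
Strong duality: c^T x* = b^T y*. Confirmed.

26


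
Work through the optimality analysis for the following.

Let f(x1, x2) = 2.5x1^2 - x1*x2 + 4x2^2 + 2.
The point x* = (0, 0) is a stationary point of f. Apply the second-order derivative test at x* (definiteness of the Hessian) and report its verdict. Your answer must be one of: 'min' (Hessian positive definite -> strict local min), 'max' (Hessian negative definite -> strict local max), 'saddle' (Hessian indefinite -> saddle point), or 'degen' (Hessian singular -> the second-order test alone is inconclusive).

Compute the Hessian H = grad^2 f:
  H = [[5, -1], [-1, 8]]
Verify stationarity: grad f(x*) = H x* + g = (0, 0).
Eigenvalues of H: 4.6972, 8.3028.
Both eigenvalues > 0, so H is positive definite -> x* is a strict local min.

min


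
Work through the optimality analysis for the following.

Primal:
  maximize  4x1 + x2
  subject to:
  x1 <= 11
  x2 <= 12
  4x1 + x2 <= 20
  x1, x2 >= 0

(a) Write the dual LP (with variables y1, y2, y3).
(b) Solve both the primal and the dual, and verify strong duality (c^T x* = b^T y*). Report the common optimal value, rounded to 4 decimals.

The standard primal-dual pair for 'max c^T x s.t. A x <= b, x >= 0' is:
  Dual:  min b^T y  s.t.  A^T y >= c,  y >= 0.

So the dual LP is:
  minimize  11y1 + 12y2 + 20y3
  subject to:
    y1 + 4y3 >= 4
    y2 + y3 >= 1
    y1, y2, y3 >= 0

Solving the primal: x* = (5, 0).
  primal value c^T x* = 20.
Solving the dual: y* = (0, 0, 1).
  dual value b^T y* = 20.
Strong duality: c^T x* = b^T y*. Confirmed.

20


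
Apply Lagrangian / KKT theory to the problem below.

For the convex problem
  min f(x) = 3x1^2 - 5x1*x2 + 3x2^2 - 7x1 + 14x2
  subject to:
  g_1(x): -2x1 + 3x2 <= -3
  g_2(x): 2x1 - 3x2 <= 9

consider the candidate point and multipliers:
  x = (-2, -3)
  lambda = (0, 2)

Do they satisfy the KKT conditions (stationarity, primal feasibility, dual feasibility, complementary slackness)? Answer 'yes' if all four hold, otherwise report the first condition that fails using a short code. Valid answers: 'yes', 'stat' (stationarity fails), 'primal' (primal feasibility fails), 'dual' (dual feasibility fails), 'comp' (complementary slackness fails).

Gradient of f: grad f(x) = Q x + c = (-4, 6)
Constraint values g_i(x) = a_i^T x - b_i:
  g_1((-2, -3)) = -2
  g_2((-2, -3)) = -4
Stationarity residual: grad f(x) + sum_i lambda_i a_i = (0, 0)
  -> stationarity OK
Primal feasibility (all g_i <= 0): OK
Dual feasibility (all lambda_i >= 0): OK
Complementary slackness (lambda_i * g_i(x) = 0 for all i): FAILS

Verdict: the first failing condition is complementary_slackness -> comp.

comp


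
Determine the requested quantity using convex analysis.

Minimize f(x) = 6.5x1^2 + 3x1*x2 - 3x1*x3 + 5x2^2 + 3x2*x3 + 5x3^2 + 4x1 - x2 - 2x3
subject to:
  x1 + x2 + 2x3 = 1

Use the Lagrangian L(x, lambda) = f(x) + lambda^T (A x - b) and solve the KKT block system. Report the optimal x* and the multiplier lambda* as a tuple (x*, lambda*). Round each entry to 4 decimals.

Form the Lagrangian:
  L(x, lambda) = (1/2) x^T Q x + c^T x + lambda^T (A x - b)
Stationarity (grad_x L = 0): Q x + c + A^T lambda = 0.
Primal feasibility: A x = b.

This gives the KKT block system:
  [ Q   A^T ] [ x     ]   [-c ]
  [ A    0  ] [ lambda ] = [ b ]

Solving the linear system:
  x*      = (-0.1031, 0.1649, 0.4691)
  lambda* = (-1.7474)
  f(x*)   = 0.116

x* = (-0.1031, 0.1649, 0.4691), lambda* = (-1.7474)


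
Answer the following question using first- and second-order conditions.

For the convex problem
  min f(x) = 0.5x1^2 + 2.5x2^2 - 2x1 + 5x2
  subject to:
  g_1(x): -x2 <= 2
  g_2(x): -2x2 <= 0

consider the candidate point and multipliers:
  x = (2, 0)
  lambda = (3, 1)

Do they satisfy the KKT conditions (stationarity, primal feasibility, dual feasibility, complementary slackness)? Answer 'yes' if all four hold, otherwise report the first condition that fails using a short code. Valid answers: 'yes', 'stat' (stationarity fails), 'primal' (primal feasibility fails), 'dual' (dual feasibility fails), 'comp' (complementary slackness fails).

Gradient of f: grad f(x) = Q x + c = (0, 5)
Constraint values g_i(x) = a_i^T x - b_i:
  g_1((2, 0)) = -2
  g_2((2, 0)) = 0
Stationarity residual: grad f(x) + sum_i lambda_i a_i = (0, 0)
  -> stationarity OK
Primal feasibility (all g_i <= 0): OK
Dual feasibility (all lambda_i >= 0): OK
Complementary slackness (lambda_i * g_i(x) = 0 for all i): FAILS

Verdict: the first failing condition is complementary_slackness -> comp.

comp


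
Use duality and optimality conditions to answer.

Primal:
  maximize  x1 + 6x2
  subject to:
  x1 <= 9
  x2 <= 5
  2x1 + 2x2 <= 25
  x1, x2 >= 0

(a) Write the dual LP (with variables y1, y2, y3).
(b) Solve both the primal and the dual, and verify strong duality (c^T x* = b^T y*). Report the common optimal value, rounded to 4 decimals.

The standard primal-dual pair for 'max c^T x s.t. A x <= b, x >= 0' is:
  Dual:  min b^T y  s.t.  A^T y >= c,  y >= 0.

So the dual LP is:
  minimize  9y1 + 5y2 + 25y3
  subject to:
    y1 + 2y3 >= 1
    y2 + 2y3 >= 6
    y1, y2, y3 >= 0

Solving the primal: x* = (7.5, 5).
  primal value c^T x* = 37.5.
Solving the dual: y* = (0, 5, 0.5).
  dual value b^T y* = 37.5.
Strong duality: c^T x* = b^T y*. Confirmed.

37.5


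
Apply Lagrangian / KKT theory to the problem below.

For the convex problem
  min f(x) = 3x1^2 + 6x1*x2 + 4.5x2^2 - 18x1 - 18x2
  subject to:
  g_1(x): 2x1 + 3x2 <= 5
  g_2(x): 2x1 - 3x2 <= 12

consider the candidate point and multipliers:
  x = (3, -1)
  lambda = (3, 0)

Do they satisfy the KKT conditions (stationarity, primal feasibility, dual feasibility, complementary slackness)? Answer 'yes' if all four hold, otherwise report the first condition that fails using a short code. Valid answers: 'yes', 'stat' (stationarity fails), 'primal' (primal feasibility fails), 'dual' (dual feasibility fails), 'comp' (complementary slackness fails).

Gradient of f: grad f(x) = Q x + c = (-6, -9)
Constraint values g_i(x) = a_i^T x - b_i:
  g_1((3, -1)) = -2
  g_2((3, -1)) = -3
Stationarity residual: grad f(x) + sum_i lambda_i a_i = (0, 0)
  -> stationarity OK
Primal feasibility (all g_i <= 0): OK
Dual feasibility (all lambda_i >= 0): OK
Complementary slackness (lambda_i * g_i(x) = 0 for all i): FAILS

Verdict: the first failing condition is complementary_slackness -> comp.

comp


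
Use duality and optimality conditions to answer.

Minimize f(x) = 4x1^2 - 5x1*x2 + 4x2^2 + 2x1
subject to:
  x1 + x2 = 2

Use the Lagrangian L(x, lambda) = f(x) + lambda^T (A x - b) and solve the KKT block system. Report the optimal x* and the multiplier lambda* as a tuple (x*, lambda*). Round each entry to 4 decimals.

Form the Lagrangian:
  L(x, lambda) = (1/2) x^T Q x + c^T x + lambda^T (A x - b)
Stationarity (grad_x L = 0): Q x + c + A^T lambda = 0.
Primal feasibility: A x = b.

This gives the KKT block system:
  [ Q   A^T ] [ x     ]   [-c ]
  [ A    0  ] [ lambda ] = [ b ]

Solving the linear system:
  x*      = (0.9231, 1.0769)
  lambda* = (-4)
  f(x*)   = 4.9231

x* = (0.9231, 1.0769), lambda* = (-4)


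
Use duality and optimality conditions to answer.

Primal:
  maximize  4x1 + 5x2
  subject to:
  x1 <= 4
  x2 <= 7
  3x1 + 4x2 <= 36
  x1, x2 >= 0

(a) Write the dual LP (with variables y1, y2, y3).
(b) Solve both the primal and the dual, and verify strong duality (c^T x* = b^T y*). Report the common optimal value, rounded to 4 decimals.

The standard primal-dual pair for 'max c^T x s.t. A x <= b, x >= 0' is:
  Dual:  min b^T y  s.t.  A^T y >= c,  y >= 0.

So the dual LP is:
  minimize  4y1 + 7y2 + 36y3
  subject to:
    y1 + 3y3 >= 4
    y2 + 4y3 >= 5
    y1, y2, y3 >= 0

Solving the primal: x* = (4, 6).
  primal value c^T x* = 46.
Solving the dual: y* = (0.25, 0, 1.25).
  dual value b^T y* = 46.
Strong duality: c^T x* = b^T y*. Confirmed.

46


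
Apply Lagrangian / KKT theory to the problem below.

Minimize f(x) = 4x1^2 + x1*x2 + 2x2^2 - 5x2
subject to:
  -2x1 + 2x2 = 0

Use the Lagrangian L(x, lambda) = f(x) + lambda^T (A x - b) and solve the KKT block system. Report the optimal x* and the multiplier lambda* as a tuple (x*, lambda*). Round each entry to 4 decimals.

Form the Lagrangian:
  L(x, lambda) = (1/2) x^T Q x + c^T x + lambda^T (A x - b)
Stationarity (grad_x L = 0): Q x + c + A^T lambda = 0.
Primal feasibility: A x = b.

This gives the KKT block system:
  [ Q   A^T ] [ x     ]   [-c ]
  [ A    0  ] [ lambda ] = [ b ]

Solving the linear system:
  x*      = (0.3571, 0.3571)
  lambda* = (1.6071)
  f(x*)   = -0.8929

x* = (0.3571, 0.3571), lambda* = (1.6071)


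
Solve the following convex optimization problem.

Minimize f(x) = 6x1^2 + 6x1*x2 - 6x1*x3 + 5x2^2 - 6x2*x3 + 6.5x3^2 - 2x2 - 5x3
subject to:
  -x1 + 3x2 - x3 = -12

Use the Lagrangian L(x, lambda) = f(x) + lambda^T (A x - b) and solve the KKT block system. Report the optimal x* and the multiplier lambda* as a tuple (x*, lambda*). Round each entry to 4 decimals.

Form the Lagrangian:
  L(x, lambda) = (1/2) x^T Q x + c^T x + lambda^T (A x - b)
Stationarity (grad_x L = 0): Q x + c + A^T lambda = 0.
Primal feasibility: A x = b.

This gives the KKT block system:
  [ Q   A^T ] [ x     ]   [-c ]
  [ A    0  ] [ lambda ] = [ b ]

Solving the linear system:
  x*      = (2.4128, -2.9717, 0.6721)
  lambda* = (7.0909)
  f(x*)   = 43.8368

x* = (2.4128, -2.9717, 0.6721), lambda* = (7.0909)


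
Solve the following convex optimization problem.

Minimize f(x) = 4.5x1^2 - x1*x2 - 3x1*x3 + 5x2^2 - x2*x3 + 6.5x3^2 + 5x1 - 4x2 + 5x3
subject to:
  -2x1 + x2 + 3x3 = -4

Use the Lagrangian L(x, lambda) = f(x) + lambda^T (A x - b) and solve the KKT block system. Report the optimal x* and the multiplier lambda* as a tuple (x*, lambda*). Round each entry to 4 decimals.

Form the Lagrangian:
  L(x, lambda) = (1/2) x^T Q x + c^T x + lambda^T (A x - b)
Stationarity (grad_x L = 0): Q x + c + A^T lambda = 0.
Primal feasibility: A x = b.

This gives the KKT block system:
  [ Q   A^T ] [ x     ]   [-c ]
  [ A    0  ] [ lambda ] = [ b ]

Solving the linear system:
  x*      = (-0.1235, -0.1555, -1.3638)
  lambda* = (4.0679)
  f(x*)   = 4.7286

x* = (-0.1235, -0.1555, -1.3638), lambda* = (4.0679)


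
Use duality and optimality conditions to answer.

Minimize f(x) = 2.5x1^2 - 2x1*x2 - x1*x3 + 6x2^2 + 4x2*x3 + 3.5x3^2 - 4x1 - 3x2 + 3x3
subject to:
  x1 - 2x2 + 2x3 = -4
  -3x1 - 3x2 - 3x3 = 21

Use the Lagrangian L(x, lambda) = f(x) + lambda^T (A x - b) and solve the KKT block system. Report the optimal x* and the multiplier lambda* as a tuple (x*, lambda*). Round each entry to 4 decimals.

Form the Lagrangian:
  L(x, lambda) = (1/2) x^T Q x + c^T x + lambda^T (A x - b)
Stationarity (grad_x L = 0): Q x + c + A^T lambda = 0.
Primal feasibility: A x = b.

This gives the KKT block system:
  [ Q   A^T ] [ x     ]   [-c ]
  [ A    0  ] [ lambda ] = [ b ]

Solving the linear system:
  x*      = (-3.4429, -1.6393, -1.9178)
  lambda* = (-2.4795, -6.1659)
  f(x*)   = 66.2511

x* = (-3.4429, -1.6393, -1.9178), lambda* = (-2.4795, -6.1659)


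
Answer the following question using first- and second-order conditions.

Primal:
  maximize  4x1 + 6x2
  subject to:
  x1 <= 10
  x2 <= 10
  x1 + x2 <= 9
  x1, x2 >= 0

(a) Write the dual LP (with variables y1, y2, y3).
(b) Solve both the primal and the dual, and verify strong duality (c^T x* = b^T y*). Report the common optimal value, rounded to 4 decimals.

The standard primal-dual pair for 'max c^T x s.t. A x <= b, x >= 0' is:
  Dual:  min b^T y  s.t.  A^T y >= c,  y >= 0.

So the dual LP is:
  minimize  10y1 + 10y2 + 9y3
  subject to:
    y1 + y3 >= 4
    y2 + y3 >= 6
    y1, y2, y3 >= 0

Solving the primal: x* = (0, 9).
  primal value c^T x* = 54.
Solving the dual: y* = (0, 0, 6).
  dual value b^T y* = 54.
Strong duality: c^T x* = b^T y*. Confirmed.

54


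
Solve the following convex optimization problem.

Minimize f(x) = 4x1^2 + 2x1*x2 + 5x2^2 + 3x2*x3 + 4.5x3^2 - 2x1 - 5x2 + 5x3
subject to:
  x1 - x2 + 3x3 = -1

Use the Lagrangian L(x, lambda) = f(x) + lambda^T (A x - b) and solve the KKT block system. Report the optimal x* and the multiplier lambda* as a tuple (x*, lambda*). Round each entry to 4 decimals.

Form the Lagrangian:
  L(x, lambda) = (1/2) x^T Q x + c^T x + lambda^T (A x - b)
Stationarity (grad_x L = 0): Q x + c + A^T lambda = 0.
Primal feasibility: A x = b.

This gives the KKT block system:
  [ Q   A^T ] [ x     ]   [-c ]
  [ A    0  ] [ lambda ] = [ b ]

Solving the linear system:
  x*      = (0.2963, 0.4103, -0.2953)
  lambda* = (-1.1909)
  f(x*)   = -2.6557

x* = (0.2963, 0.4103, -0.2953), lambda* = (-1.1909)


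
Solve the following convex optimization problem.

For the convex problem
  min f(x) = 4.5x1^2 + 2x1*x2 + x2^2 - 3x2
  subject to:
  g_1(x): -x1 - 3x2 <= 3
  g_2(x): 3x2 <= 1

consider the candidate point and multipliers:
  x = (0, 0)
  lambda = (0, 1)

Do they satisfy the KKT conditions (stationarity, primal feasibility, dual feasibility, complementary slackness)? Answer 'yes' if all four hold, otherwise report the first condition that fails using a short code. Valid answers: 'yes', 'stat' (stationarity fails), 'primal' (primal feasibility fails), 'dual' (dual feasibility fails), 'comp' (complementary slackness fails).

Gradient of f: grad f(x) = Q x + c = (0, -3)
Constraint values g_i(x) = a_i^T x - b_i:
  g_1((0, 0)) = -3
  g_2((0, 0)) = -1
Stationarity residual: grad f(x) + sum_i lambda_i a_i = (0, 0)
  -> stationarity OK
Primal feasibility (all g_i <= 0): OK
Dual feasibility (all lambda_i >= 0): OK
Complementary slackness (lambda_i * g_i(x) = 0 for all i): FAILS

Verdict: the first failing condition is complementary_slackness -> comp.

comp


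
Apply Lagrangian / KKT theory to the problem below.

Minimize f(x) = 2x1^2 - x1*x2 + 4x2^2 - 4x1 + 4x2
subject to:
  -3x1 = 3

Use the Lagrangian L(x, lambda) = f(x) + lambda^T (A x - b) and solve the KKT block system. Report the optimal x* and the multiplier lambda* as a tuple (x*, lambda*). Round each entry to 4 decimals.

Form the Lagrangian:
  L(x, lambda) = (1/2) x^T Q x + c^T x + lambda^T (A x - b)
Stationarity (grad_x L = 0): Q x + c + A^T lambda = 0.
Primal feasibility: A x = b.

This gives the KKT block system:
  [ Q   A^T ] [ x     ]   [-c ]
  [ A    0  ] [ lambda ] = [ b ]

Solving the linear system:
  x*      = (-1, -0.625)
  lambda* = (-2.4583)
  f(x*)   = 4.4375

x* = (-1, -0.625), lambda* = (-2.4583)


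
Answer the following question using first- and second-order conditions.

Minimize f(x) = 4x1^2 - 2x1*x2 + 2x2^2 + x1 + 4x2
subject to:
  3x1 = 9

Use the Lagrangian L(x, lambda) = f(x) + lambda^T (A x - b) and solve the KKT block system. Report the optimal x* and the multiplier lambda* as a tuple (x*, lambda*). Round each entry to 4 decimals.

Form the Lagrangian:
  L(x, lambda) = (1/2) x^T Q x + c^T x + lambda^T (A x - b)
Stationarity (grad_x L = 0): Q x + c + A^T lambda = 0.
Primal feasibility: A x = b.

This gives the KKT block system:
  [ Q   A^T ] [ x     ]   [-c ]
  [ A    0  ] [ lambda ] = [ b ]

Solving the linear system:
  x*      = (3, 0.5)
  lambda* = (-8)
  f(x*)   = 38.5

x* = (3, 0.5), lambda* = (-8)


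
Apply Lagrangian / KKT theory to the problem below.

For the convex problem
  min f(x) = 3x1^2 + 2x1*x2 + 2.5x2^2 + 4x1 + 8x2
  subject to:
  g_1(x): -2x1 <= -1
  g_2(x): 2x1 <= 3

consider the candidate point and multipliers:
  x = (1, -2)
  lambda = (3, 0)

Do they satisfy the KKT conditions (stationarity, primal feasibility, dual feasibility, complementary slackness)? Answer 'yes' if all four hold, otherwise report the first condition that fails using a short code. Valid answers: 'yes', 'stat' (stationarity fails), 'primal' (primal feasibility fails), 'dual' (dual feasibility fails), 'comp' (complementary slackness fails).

Gradient of f: grad f(x) = Q x + c = (6, 0)
Constraint values g_i(x) = a_i^T x - b_i:
  g_1((1, -2)) = -1
  g_2((1, -2)) = -1
Stationarity residual: grad f(x) + sum_i lambda_i a_i = (0, 0)
  -> stationarity OK
Primal feasibility (all g_i <= 0): OK
Dual feasibility (all lambda_i >= 0): OK
Complementary slackness (lambda_i * g_i(x) = 0 for all i): FAILS

Verdict: the first failing condition is complementary_slackness -> comp.

comp


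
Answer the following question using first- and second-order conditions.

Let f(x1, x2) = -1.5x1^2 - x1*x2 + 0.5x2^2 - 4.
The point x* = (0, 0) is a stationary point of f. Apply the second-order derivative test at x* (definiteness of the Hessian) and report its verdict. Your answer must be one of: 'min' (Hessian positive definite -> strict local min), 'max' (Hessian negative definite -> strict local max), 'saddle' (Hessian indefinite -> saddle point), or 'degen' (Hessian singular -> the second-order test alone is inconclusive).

Compute the Hessian H = grad^2 f:
  H = [[-3, -1], [-1, 1]]
Verify stationarity: grad f(x*) = H x* + g = (0, 0).
Eigenvalues of H: -3.2361, 1.2361.
Eigenvalues have mixed signs, so H is indefinite -> x* is a saddle point.

saddle


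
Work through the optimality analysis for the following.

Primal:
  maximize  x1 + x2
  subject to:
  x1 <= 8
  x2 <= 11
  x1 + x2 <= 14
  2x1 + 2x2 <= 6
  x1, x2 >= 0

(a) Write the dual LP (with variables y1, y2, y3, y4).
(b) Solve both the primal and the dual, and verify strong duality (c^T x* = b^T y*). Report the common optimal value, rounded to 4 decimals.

The standard primal-dual pair for 'max c^T x s.t. A x <= b, x >= 0' is:
  Dual:  min b^T y  s.t.  A^T y >= c,  y >= 0.

So the dual LP is:
  minimize  8y1 + 11y2 + 14y3 + 6y4
  subject to:
    y1 + y3 + 2y4 >= 1
    y2 + y3 + 2y4 >= 1
    y1, y2, y3, y4 >= 0

Solving the primal: x* = (3, 0).
  primal value c^T x* = 3.
Solving the dual: y* = (0, 0, 0, 0.5).
  dual value b^T y* = 3.
Strong duality: c^T x* = b^T y*. Confirmed.

3


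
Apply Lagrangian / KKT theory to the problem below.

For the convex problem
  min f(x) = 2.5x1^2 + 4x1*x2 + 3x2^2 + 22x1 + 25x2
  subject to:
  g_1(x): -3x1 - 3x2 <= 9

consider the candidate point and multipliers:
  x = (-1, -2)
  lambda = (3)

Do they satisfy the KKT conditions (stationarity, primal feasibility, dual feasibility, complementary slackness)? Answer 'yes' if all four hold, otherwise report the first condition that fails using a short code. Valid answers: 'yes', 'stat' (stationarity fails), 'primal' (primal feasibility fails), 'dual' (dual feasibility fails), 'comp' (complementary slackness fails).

Gradient of f: grad f(x) = Q x + c = (9, 9)
Constraint values g_i(x) = a_i^T x - b_i:
  g_1((-1, -2)) = 0
Stationarity residual: grad f(x) + sum_i lambda_i a_i = (0, 0)
  -> stationarity OK
Primal feasibility (all g_i <= 0): OK
Dual feasibility (all lambda_i >= 0): OK
Complementary slackness (lambda_i * g_i(x) = 0 for all i): OK

Verdict: yes, KKT holds.

yes


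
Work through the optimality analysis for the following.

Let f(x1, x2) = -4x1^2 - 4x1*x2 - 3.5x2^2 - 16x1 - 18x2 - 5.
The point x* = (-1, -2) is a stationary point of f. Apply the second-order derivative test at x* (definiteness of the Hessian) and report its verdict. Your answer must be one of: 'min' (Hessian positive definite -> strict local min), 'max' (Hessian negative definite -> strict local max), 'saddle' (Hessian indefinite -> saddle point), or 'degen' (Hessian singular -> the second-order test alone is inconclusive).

Compute the Hessian H = grad^2 f:
  H = [[-8, -4], [-4, -7]]
Verify stationarity: grad f(x*) = H x* + g = (0, 0).
Eigenvalues of H: -11.5311, -3.4689.
Both eigenvalues < 0, so H is negative definite -> x* is a strict local max.

max


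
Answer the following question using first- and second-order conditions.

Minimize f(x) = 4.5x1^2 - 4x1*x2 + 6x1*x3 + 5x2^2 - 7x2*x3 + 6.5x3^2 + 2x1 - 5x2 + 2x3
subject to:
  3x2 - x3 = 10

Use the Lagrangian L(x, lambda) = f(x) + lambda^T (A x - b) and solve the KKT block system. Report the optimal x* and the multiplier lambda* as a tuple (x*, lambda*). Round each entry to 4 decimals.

Form the Lagrangian:
  L(x, lambda) = (1/2) x^T Q x + c^T x + lambda^T (A x - b)
Stationarity (grad_x L = 0): Q x + c + A^T lambda = 0.
Primal feasibility: A x = b.

This gives the KKT block system:
  [ Q   A^T ] [ x     ]   [-c ]
  [ A    0  ] [ lambda ] = [ b ]

Solving the linear system:
  x*      = (0.8155, 3.6186, 0.8559)
  lambda* = (-7.3111)
  f(x*)   = 29.1801

x* = (0.8155, 3.6186, 0.8559), lambda* = (-7.3111)
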